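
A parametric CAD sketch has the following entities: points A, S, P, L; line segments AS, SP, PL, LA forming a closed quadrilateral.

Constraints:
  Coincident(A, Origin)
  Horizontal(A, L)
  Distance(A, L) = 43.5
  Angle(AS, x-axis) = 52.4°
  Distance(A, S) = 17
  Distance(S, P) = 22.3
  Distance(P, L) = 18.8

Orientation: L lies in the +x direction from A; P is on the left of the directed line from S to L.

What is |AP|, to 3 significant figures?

36.0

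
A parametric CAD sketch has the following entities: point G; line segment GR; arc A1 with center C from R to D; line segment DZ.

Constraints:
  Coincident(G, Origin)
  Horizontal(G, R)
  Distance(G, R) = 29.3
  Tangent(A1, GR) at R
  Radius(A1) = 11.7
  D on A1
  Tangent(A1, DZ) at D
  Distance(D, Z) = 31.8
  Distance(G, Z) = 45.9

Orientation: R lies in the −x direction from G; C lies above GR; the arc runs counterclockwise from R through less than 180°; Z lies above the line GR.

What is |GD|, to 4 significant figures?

20.86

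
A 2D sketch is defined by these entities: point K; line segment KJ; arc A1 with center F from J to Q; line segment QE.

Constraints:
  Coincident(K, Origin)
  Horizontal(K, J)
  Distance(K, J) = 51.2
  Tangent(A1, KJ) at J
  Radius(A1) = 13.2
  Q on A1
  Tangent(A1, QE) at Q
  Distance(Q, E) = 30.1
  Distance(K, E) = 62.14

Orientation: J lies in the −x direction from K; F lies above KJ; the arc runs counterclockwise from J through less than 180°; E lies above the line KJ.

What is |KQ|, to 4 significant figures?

41.10

Checks: |FQ| = 13.20 ✓; ∠(FQ, QE) = 90.00° ✓; |QE| = 30.10 ✓; |KE| = 62.14 ✓.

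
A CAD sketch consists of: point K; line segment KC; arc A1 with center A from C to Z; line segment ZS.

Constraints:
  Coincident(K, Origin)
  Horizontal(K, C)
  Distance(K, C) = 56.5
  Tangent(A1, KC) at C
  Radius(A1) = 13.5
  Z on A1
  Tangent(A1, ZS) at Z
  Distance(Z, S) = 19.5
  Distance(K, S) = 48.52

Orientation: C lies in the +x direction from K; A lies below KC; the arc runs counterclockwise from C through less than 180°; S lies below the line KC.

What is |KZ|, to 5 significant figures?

44.591

Checks: |AZ| = 13.50 ✓; ∠(AZ, ZS) = 90.00° ✓; |ZS| = 19.50 ✓; |KS| = 48.52 ✓.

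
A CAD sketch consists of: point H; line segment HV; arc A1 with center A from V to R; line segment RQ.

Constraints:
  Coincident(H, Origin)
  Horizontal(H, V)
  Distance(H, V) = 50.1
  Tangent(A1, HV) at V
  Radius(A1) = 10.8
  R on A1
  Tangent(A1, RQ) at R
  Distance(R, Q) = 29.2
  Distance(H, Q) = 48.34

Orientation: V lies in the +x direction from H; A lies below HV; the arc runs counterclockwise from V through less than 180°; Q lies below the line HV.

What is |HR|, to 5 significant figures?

40.469

Checks: |AV| = 10.80 ✓; |AR| = 10.80 ✓; ∠(AR, RQ) = 90.00° ✓; |RQ| = 29.20 ✓; |HQ| = 48.34 ✓.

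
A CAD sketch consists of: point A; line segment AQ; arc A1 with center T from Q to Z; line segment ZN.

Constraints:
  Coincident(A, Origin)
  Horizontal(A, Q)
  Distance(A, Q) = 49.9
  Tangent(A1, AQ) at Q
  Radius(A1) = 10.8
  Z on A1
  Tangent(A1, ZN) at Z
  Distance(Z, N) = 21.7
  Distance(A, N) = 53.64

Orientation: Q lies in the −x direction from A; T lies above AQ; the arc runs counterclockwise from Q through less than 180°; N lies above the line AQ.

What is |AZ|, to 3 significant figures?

41.0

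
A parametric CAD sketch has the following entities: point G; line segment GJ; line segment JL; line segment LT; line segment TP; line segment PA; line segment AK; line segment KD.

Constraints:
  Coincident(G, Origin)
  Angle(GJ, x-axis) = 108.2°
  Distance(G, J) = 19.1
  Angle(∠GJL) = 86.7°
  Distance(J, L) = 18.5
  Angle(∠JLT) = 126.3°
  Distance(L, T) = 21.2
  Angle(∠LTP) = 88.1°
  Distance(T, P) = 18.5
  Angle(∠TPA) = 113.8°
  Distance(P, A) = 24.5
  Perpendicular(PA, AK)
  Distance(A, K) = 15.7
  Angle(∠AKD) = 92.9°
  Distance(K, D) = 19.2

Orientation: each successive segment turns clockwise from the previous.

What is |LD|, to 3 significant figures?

10.7

G is at the origin; GJ runs at 108.2° with length 19.1, so J = (-5.97, 18.1). ∠GJL = 86.7° gives JL at 14.9° from the x-axis; with |JL| = 18.5, L = (11.9, 22.9). ∠JLT = 126.3° gives LT at -38.8° from the x-axis; with |LT| = 21.2, T = (28.4, 9.62). ∠LTP = 88.1° gives TP at -131° from the x-axis; with |TP| = 18.5, P = (16.4, -4.41). ∠TPA = 113.8° gives PA at 163° from the x-axis; with |PA| = 24.5, A = (-7.07, 2.71). PA ⟂ AK, so AK runs at 73.1°; with |AK| = 15.7, K = (-2.51, 17.7). ∠AKD = 92.9° gives KD at -14.0° from the x-axis; with |KD| = 19.2, D = (16.1, 13.1). Then |LD| = |D − L| = 10.7.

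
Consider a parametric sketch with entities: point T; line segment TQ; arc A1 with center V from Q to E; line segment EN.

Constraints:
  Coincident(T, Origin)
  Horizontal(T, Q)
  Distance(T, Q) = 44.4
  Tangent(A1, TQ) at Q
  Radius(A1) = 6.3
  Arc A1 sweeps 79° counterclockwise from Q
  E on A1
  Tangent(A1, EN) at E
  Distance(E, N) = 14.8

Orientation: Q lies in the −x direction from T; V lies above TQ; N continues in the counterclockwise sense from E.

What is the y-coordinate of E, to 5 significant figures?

5.0979

T is at the origin; TQ is horizontal with |TQ| = 44.4 and Q on the −x side, so Q = (-44.400, 0.0000). A1 meets TQ tangentially, so VQ is at right angles to TQ, so V = Q + (0, 6.3) = (-44.400, 6.3000). On A1, Q sits at bearing -90° from V; a 79° counterclockwise sweep puts E at bearing -11°, so E = V + 6.3·(cos -11°, sin -11°) = (-38.216, 5.0979). So E.y = 5.0979.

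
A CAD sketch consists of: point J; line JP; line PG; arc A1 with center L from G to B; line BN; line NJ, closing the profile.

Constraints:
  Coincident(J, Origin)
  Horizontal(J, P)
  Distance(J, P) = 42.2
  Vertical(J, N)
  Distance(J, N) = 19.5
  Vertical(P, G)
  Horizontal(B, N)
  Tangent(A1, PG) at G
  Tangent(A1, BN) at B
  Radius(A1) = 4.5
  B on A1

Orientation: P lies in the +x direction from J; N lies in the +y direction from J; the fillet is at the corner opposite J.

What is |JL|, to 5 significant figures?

40.574

J is at the origin; JP is horizontal with |JP| = 42.2 and P on the +x side, so P = (42.200, 0.0000). J and N share the same x with |JN| = 19.5 and N on the +y side, so N = (0.0000, 19.500). The virtual corner opposite J is at (42.200, 19.500). Tangency of A1 to PG means the radius LG is perpendicular to PG and the tangent condition forces LB to be normal to BN, with radius 4.5, so the center L sits 4.5 in from both sides at L = (37.700, 15.000). Then |JL| = |L − J| = 40.574.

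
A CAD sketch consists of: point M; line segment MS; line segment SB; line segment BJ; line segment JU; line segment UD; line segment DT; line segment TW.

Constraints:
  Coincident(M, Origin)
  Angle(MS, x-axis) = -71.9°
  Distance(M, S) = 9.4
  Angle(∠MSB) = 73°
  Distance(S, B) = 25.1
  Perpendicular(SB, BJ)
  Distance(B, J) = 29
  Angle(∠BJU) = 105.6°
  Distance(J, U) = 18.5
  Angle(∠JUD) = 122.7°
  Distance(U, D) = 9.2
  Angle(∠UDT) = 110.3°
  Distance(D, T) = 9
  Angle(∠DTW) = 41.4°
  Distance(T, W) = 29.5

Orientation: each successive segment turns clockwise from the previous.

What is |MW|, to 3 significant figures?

39.8

M is at the origin; MS runs at -71.9° with length 9.4, so S = (2.92, -8.93). ∠MSB = 73.0° gives SB at -179° from the x-axis; with |SB| = 25.1, B = (-22.2, -9.42). SB is perpendicular to BJ, so BJ runs at 91.1°; with |BJ| = 29.0, J = (-22.7, 19.6). ∠BJU = 105.6° gives JU at 16.7° from the x-axis; with |JU| = 18.5, U = (-5.01, 24.9). ∠JUD = 122.7° gives UD at -40.6° from the x-axis; with |UD| = 9.2, D = (1.97, 18.9). ∠UDT = 110.3° gives DT at -110° from the x-axis; with |DT| = 9.0, T = (-1.15, 10.5). ∠DTW = 41.4° gives TW at 111° from the x-axis; with |TW| = 29.5, W = (-11.8, 38.0). Then |MW| = |W − M| = 39.8.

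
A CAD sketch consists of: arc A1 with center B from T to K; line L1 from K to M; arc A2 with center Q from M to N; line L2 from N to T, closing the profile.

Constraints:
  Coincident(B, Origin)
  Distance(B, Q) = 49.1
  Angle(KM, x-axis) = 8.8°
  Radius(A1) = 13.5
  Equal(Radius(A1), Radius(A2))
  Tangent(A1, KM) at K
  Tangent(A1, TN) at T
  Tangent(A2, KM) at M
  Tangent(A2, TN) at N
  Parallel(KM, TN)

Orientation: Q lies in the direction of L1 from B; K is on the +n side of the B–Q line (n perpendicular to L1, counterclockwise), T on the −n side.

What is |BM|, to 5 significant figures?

50.922

The slot axis is L1's direction at 8.8°, so u = (cos 8.8°, sin 8.8°) = (0.98823, 0.15299) and n = (−sin 8.8°, cos 8.8°) = (-0.15299, 0.98823). B is at the origin and Q lies 49.1 along u from B, so Q = 49.1·u = (48.522, 7.5116). Tangency of A1 to both parallel lines with radius 13.5 puts K and T at B ± 13.5·n: K = (-2.0653, 13.341), T = (2.0653, -13.341). Equal radii place M and N the same way about Q: M = Q + 13.5·n = (46.457, 20.853), N = Q − 13.5·n = (50.587, -5.8295). Then |BM| = |M − B| = 50.922.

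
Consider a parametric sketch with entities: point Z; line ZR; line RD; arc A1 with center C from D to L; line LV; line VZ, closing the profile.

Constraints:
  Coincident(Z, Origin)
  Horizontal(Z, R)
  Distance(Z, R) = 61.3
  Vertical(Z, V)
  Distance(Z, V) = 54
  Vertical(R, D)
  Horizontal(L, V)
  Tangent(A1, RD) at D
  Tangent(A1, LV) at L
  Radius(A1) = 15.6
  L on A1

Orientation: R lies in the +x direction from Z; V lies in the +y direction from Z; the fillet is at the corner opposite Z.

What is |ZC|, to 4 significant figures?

59.69

Z is at the origin; Z and R share the same y with |ZR| = 61.3 and R on the +x side, so R = (61.30, 0.000). ZV is vertical with |ZV| = 54.0 and V on the +y side, so V = (0.000, 54.00). The virtual corner opposite Z is at (61.30, 54.00). Since A1 is tangent to RD there, CD ⟂ RD and tangency of A1 to LV means the radius CL is perpendicular to LV, with radius 15.6, so the center C sits 15.6 in from both sides at C = (45.70, 38.40). Then |ZC| = |C − Z| = 59.69.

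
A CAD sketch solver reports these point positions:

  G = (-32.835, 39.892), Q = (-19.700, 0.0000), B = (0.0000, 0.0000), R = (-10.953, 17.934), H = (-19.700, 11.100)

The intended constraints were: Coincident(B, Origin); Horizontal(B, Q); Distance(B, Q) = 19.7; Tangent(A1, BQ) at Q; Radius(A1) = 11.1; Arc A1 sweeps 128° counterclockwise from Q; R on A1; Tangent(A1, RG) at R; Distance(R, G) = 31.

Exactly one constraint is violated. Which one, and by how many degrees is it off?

Tangent(A1, RG) at R — off by 6.90°.

B = (0.00, 0.00) ✓; B.y = 0.00, Q.y = 0.00 ✓; |BQ| = 19.70 ✓; ∠(HQ, QB) = 90.00° ✓; |HQ| = 11.10 ✓; bearing(H→R) − bearing(H→Q) = 128.0° ✓; |HR| = 11.10 ✓; ∠(HR, RG) = 83.10° ✗; |RG| = 31.00 ✓.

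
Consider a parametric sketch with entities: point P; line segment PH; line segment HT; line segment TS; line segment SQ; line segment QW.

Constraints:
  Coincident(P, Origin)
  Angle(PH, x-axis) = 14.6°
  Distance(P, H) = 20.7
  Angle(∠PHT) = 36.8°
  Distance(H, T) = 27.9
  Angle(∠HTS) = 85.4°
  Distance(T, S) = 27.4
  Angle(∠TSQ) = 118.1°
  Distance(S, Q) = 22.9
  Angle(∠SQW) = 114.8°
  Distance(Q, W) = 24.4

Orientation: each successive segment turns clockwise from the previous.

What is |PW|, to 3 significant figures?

31.1

P is at the origin; PH runs at 14.6° with length 20.7, so H = (20.0, 5.22). ∠PHT = 36.8° gives HT at -129° from the x-axis; with |HT| = 27.9, T = (2.63, -16.6). ∠HTS = 85.4° gives TS at 137° from the x-axis; with |TS| = 27.4, S = (-17.3, 2.17). ∠TSQ = 118.1° gives SQ at 74.9° from the x-axis; with |SQ| = 22.9, Q = (-11.4, 24.3). ∠SQW = 114.8° gives QW at 9.70° from the x-axis; with |QW| = 24.4, W = (12.7, 28.4). Then |PW| = |W − P| = 31.1.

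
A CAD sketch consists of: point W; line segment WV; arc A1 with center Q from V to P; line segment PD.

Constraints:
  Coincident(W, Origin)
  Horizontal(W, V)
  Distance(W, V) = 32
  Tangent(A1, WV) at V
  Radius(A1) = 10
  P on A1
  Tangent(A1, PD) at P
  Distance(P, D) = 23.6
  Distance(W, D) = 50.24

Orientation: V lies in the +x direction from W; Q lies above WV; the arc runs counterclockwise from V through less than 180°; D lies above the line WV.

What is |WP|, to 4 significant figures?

43.52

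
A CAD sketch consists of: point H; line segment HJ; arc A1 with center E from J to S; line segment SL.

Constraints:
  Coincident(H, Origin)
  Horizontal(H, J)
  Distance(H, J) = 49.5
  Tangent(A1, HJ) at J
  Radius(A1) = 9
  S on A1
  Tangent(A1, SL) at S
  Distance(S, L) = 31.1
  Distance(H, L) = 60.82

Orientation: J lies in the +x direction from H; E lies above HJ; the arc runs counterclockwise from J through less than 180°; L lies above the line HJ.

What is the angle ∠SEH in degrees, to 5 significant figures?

165.96°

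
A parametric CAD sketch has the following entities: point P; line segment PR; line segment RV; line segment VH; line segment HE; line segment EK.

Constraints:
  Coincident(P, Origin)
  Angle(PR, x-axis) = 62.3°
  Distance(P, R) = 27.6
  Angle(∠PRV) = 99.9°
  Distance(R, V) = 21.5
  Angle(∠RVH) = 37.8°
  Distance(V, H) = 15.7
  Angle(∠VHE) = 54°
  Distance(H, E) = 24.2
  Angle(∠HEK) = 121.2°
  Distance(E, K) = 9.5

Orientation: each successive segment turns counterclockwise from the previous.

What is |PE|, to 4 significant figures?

43.76

∠RVH = 37.8° gives VH at -75.40° from the x-axis; with |VH| = 15.7, H = (-0.2471, 22.36). ∠VHE = 54.0° gives HE at 50.60° from the x-axis; with |HE| = 24.2, E = (15.11, 41.06). Then |PE| = |E − P| = 43.76.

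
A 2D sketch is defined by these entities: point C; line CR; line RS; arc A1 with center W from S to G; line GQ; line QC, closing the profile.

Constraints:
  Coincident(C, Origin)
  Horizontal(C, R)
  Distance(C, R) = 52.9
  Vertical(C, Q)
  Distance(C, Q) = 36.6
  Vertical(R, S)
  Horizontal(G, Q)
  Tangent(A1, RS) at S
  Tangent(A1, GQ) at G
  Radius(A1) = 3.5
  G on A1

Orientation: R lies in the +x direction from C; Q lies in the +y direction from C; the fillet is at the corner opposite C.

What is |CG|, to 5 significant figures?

61.481

C is at the origin; CR is horizontal with |CR| = 52.9 and R on the +x side, so R = (52.900, 0.0000). CQ is vertical with |CQ| = 36.6 and Q on the +y side, so Q = (0.0000, 36.600). The virtual corner opposite C is at (52.900, 36.600). The tangent condition forces WS to be normal to RS and A1 meets GQ tangentially, so WG is at right angles to GQ, with radius 3.5, so the center W sits 3.5 in from both sides at W = (49.400, 33.100). That places the tangent points at S = (52.900, 33.100) on RS and G = (49.400, 36.600) on GQ. Then |CG| = |G − C| = 61.481.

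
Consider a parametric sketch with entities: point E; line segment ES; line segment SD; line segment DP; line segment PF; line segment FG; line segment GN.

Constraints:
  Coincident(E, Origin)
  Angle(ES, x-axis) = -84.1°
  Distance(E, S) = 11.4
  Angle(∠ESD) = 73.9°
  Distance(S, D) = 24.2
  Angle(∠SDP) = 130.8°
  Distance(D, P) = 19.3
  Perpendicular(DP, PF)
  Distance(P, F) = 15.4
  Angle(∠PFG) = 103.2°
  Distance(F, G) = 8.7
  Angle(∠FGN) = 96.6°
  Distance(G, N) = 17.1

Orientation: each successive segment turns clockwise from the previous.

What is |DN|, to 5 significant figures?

5.2019

∠PFG = 103.2° gives FG at -46.200° from the x-axis; with |FG| = 8.7, G = (-13.193, 11.118). ∠FGN = 96.6° gives GN at -129.60° from the x-axis; with |GN| = 17.1, N = (-24.093, -2.0577). Then |DN| = |N − D| = 5.2019.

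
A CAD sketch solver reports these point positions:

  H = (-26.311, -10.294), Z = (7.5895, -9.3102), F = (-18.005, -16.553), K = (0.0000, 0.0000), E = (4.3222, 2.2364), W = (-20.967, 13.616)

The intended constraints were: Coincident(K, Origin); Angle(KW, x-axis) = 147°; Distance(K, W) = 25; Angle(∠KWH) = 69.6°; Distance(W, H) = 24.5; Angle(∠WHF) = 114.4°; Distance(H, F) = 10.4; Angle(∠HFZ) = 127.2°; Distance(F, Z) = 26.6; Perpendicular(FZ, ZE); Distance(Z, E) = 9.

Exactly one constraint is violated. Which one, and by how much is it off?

Distance(Z, E) = 9 — off by 3.00.

K = (0.00, 0.00) ✓; KW at 147.0° ✓; |KW| = 25.00 ✓; ∠KWH = 69.60° ✓; |WH| = 24.50 ✓; ∠WHF = 114.4° ✓; |HF| = 10.40 ✓; ∠HFZ = 127.2° ✓; |FZ| = 26.60 ✓; ∠(FZ, ZE) = 90.00° ✓; |ZE| = 12.00 ✗.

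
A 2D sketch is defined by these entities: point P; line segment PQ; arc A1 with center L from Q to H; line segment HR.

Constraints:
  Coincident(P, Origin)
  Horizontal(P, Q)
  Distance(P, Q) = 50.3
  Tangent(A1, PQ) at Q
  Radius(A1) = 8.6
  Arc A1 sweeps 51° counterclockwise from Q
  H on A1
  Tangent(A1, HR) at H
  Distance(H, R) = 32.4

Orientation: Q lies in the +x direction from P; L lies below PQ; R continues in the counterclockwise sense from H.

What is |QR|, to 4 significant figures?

39.21

P is at the origin; P and Q share the same y with |PQ| = 50.3 and Q on the +x side, so Q = (50.30, 0.000). Tangency of A1 to PQ means the radius LQ is perpendicular to PQ, so L = Q + (0, -8.6) = (50.30, -8.600). On A1, Q sits at bearing 90° from L; a 51° counterclockwise sweep puts H at bearing 141°, so H = L + 8.6·(cos 141°, sin 141°) = (43.62, -3.188). Tangency of A1 to HR means the radius LH is perpendicular to HR, so HR runs along (−sin 141°, cos 141°); with |HR| = 32.4, R = (23.23, -28.37). Then |QR| = |R − Q| = 39.21.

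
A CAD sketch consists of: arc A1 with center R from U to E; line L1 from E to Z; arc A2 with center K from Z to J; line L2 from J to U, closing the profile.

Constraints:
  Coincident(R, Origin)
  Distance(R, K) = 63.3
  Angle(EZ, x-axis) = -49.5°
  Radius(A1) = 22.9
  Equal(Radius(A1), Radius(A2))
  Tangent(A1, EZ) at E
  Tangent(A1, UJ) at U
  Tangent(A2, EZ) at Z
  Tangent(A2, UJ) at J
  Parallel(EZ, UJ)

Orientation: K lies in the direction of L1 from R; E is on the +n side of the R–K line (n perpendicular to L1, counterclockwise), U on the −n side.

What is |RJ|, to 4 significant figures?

67.31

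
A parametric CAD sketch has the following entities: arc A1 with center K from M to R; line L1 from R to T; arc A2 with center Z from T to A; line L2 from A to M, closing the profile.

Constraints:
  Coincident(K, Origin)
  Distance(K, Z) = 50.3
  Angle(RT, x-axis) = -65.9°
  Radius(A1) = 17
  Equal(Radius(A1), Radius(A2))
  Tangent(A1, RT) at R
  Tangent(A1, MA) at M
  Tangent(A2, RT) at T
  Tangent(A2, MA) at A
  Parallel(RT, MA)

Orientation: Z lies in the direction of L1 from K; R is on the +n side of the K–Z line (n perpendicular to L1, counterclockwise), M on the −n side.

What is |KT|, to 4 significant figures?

53.10

The slot axis is L1's direction at -65.9°, so u = (cos -65.9°, sin -65.9°) = (0.4083, -0.9128) and n = (−sin -65.9°, cos -65.9°) = (0.9128, 0.4083). K is at the origin and Z lies 50.3 along u from K, so Z = 50.3·u = (20.54, -45.92). Tangency of A1 to both parallel lines with radius 17.0 puts R and M at K ± 17.0·n: R = (15.52, 6.942), M = (-15.52, -6.942). Equal radii place T and A the same way about Z: T = Z + 17.0·n = (36.06, -38.97), A = Z − 17.0·n = (5.021, -52.86). Then |KT| = |T − K| = 53.10.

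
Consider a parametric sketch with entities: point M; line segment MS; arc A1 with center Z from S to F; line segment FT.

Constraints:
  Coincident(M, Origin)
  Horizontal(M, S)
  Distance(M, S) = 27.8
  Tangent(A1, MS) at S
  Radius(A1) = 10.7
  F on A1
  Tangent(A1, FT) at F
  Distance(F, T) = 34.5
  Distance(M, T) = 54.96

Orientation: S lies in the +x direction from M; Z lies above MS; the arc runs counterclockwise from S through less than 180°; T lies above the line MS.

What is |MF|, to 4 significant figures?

40.45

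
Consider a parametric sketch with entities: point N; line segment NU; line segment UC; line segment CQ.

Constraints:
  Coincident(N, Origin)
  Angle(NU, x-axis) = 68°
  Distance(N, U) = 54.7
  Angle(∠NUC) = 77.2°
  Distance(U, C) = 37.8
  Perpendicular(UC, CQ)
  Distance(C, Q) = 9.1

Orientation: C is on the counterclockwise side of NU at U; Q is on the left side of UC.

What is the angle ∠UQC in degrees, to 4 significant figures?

76.46°

∠NUC = 77.2°, so UC runs at 68.0° + (180° − 77.2°) = 170.8° from the x-axis; with |UC| = 37.8, C = U + 37.8·(cos 170.8°, sin 170.8°) = (-16.82, 56.76). UC is perpendicular to CQ; with |CQ| = 9.1 on the left of UC, Q = C + 9.1·(-0.1599, -0.9871) = (-18.28, 47.78). Then cos ∠UQC = QU·QC / (|QU||QC|), giving 76.46°.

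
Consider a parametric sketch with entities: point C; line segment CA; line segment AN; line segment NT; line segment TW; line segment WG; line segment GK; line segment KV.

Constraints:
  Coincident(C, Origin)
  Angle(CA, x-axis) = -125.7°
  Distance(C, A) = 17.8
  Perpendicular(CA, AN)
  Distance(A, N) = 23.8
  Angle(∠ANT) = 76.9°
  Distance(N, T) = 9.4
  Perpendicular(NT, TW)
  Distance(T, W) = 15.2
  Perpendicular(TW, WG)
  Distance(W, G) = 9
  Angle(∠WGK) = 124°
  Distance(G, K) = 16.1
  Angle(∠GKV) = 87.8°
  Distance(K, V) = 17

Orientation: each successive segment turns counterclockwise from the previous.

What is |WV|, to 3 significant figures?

22.6

∠WGK = 124.0° gives GK at -56.6° from the x-axis; with |GK| = 16.1, K = (3.92, -35.6). ∠GKV = 87.8° gives KV at 35.6° from the x-axis; with |KV| = 17.0, V = (17.7, -25.7). Then |WV| = |V − W| = 22.6.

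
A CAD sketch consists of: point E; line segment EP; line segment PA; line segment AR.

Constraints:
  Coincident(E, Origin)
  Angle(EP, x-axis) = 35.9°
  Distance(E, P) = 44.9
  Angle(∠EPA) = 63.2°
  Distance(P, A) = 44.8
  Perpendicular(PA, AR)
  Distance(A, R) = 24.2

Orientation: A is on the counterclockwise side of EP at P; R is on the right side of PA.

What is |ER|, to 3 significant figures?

68.8

E is at the origin; EP runs at 35.9° with length 44.9, so P = 44.9·(cos 35.9°, sin 35.9°) = (36.4, 26.3). ∠EPA = 63.2°, so PA runs at 35.9° + (180° − 63.2°) = 153° from the x-axis; with |PA| = 44.8, A = P + 44.8·(cos 153°, sin 153°) = (-3.44, 46.9). PA ⟂ AR; with |AR| = 24.2 on the right of PA, R = A + 24.2·(0.459, 0.889) = (7.66, 68.4). Then |ER| = |R − E| = 68.8.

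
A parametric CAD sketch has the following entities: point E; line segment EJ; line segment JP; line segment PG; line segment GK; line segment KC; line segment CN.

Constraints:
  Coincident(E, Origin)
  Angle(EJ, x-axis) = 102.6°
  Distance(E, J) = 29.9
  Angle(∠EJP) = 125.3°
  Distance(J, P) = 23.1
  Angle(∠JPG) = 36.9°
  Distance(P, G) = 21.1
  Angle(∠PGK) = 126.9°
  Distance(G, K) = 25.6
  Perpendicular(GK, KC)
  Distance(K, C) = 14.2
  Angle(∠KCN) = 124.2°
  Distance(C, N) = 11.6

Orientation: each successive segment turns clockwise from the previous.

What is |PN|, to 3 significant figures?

28.9

E is at the origin; EJ runs at 102.6° with length 29.9, so J = (-6.52, 29.2). ∠EJP = 125.3° gives JP at 47.9° from the x-axis; with |JP| = 23.1, P = (8.96, 46.3). ∠JPG = 36.9° gives PG at -95.2° from the x-axis; with |PG| = 21.1, G = (7.05, 25.3). ∠PGK = 126.9° gives GK at -148° from the x-axis; with |GK| = 25.6, K = (-14.7, 11.9). GK ⟂ KC, so KC runs at 122°; with |KC| = 14.2, C = (-22.2, 23.9). ∠KCN = 124.2° gives CN at 65.9° from the x-axis; with |CN| = 11.6, N = (-17.5, 34.5). Then |PN| = |N − P| = 28.9.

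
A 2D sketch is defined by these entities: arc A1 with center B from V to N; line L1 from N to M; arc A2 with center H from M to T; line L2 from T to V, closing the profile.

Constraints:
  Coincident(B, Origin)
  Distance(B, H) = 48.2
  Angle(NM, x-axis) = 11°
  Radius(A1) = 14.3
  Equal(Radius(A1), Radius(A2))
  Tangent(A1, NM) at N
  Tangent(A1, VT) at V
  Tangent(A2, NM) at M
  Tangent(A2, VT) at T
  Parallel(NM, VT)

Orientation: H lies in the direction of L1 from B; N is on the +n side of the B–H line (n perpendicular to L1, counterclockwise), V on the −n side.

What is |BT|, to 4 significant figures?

50.28

The slot axis is L1's direction at 11.0°, so u = (cos 11.0°, sin 11.0°) = (0.9816, 0.1908) and n = (−sin 11.0°, cos 11.0°) = (-0.1908, 0.9816). B is at the origin and H lies 48.2 along u from B, so H = 48.2·u = (47.31, 9.197). Tangency of A1 to both parallel lines with radius 14.3 puts N and V at B ± 14.3·n: N = (-2.729, 14.04), V = (2.729, -14.04). Equal radii place M and T the same way about H: M = H + 14.3·n = (44.59, 23.23), T = H − 14.3·n = (50.04, -4.840). Then |BT| = |T − B| = 50.28.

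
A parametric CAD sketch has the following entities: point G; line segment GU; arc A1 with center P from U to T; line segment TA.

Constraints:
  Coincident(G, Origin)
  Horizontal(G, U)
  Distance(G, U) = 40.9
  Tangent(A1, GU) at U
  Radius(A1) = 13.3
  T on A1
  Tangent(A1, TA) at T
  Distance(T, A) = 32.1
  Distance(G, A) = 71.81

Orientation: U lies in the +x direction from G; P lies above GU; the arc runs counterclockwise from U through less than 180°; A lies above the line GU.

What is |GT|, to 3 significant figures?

55.6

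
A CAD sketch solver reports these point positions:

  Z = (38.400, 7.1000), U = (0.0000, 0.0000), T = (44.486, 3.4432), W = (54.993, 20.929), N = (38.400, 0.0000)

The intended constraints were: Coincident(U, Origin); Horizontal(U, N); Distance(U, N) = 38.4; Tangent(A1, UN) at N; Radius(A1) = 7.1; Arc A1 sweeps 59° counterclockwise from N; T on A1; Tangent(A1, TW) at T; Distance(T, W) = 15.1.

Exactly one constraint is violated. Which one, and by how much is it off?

Distance(T, W) = 15.1 — off by 5.30.

U = (0.00, 0.00) ✓; U.y = 0.00, N.y = 0.00 ✓; |UN| = 38.40 ✓; ∠(ZN, NU) = 90.00° ✓; |ZN| = 7.100 ✓; bearing(Z→T) − bearing(Z→N) = 59.00° ✓; |ZT| = 7.100 ✓; ∠(ZT, TW) = 90.00° ✓; |TW| = 20.40 ✗.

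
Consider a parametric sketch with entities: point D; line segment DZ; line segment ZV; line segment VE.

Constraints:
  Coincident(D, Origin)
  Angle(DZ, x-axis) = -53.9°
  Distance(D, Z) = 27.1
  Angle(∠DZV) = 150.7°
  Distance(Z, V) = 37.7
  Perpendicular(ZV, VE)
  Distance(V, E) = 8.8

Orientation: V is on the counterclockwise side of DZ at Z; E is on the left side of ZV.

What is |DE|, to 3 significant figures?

61.5

D is at the origin; DZ runs at -53.9° with length 27.1, so Z = 27.1·(cos -53.9°, sin -53.9°) = (16.0, -21.9). ∠DZV = 150.7°, so ZV runs at -53.9° + (180° − 150.7°) = -24.6° from the x-axis; with |ZV| = 37.7, V = Z + 37.7·(cos -24.6°, sin -24.6°) = (50.2, -37.6). The perpendicularity gives VE at right angles to ZV; with |VE| = 8.8 on the left of ZV, E = V + 8.8·(0.416, 0.909) = (53.9, -29.6). Then |DE| = |E − D| = 61.5.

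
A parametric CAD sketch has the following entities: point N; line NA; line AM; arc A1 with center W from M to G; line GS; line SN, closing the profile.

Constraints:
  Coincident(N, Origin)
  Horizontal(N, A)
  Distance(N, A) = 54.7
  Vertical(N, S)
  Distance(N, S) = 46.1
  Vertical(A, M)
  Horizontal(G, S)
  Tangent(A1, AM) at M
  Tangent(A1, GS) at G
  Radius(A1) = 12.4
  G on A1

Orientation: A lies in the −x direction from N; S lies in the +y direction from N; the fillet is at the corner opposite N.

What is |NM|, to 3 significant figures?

64.2

N is at the origin; N and A share the same y with |NA| = 54.7 and A on the −x side, so A = (-54.7, 0.00). NS is vertical with |NS| = 46.1 and S on the +y side, so S = (0.00, 46.1). The virtual corner opposite N is at (-54.7, 46.1). A1 meets AM tangentially, so WM is at right angles to AM and tangency of A1 to GS means the radius WG is perpendicular to GS, with radius 12.4, so the center W sits 12.4 in from both sides at W = (-42.3, 33.7). That places the tangent points at M = (-54.7, 33.7) on AM and G = (-42.3, 46.1) on GS. Then |NM| = |M − N| = 64.2.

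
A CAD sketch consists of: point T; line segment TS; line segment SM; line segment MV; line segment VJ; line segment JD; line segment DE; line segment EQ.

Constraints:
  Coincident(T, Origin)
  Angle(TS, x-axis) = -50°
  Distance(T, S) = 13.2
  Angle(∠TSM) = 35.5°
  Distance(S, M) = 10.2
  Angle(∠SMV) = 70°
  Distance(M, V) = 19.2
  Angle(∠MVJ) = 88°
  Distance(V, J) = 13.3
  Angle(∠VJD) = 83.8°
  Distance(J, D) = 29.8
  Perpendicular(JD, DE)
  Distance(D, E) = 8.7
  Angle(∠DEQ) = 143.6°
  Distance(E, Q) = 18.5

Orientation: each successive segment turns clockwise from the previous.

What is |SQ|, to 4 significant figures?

22.33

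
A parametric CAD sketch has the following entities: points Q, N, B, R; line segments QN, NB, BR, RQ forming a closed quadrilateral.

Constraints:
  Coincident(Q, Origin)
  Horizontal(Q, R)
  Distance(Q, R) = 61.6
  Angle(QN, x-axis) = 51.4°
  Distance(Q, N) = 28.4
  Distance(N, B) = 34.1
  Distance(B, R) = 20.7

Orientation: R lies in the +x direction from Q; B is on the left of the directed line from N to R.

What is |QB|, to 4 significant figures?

54.66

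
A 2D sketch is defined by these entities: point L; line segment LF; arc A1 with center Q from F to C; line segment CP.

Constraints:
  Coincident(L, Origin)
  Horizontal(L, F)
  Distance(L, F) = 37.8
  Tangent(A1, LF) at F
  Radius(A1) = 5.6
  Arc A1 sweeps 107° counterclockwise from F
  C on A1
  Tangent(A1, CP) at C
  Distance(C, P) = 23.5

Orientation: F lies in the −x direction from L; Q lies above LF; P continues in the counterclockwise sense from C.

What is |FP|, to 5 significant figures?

29.749

On A1, F sits at bearing -90° from Q; a 107° counterclockwise sweep puts C at bearing 17°, so C = Q + 5.6·(cos 17°, sin 17°) = (-32.445, 7.2373). Since A1 is tangent to CP there, QC ⟂ CP, so CP runs along (−sin 17°, cos 17°); with |CP| = 23.5, P = (-39.315, 29.710). Then |FP| = |P − F| = 29.749.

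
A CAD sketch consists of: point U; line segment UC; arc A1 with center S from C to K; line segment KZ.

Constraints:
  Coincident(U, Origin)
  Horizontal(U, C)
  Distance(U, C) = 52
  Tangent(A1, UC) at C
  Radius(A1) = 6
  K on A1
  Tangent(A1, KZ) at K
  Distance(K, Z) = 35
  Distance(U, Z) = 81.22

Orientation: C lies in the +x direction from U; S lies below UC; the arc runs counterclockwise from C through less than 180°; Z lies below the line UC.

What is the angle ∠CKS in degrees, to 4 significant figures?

21.29°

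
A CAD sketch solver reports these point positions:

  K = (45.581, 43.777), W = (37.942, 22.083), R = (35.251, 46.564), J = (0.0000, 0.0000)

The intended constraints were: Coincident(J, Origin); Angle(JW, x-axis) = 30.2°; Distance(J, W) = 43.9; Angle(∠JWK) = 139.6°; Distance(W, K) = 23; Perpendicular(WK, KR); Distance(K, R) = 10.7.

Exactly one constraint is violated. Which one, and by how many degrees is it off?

Perpendicular(WK, KR) — off by 4.30°.

J = (0.00, 0.00) ✓; JW at 30.20° ✓; |JW| = 43.90 ✓; ∠JWK = 139.6° ✓; |WK| = 23.00 ✓; ∠(WK, KR) = 94.30° ✗; |KR| = 10.70 ✓.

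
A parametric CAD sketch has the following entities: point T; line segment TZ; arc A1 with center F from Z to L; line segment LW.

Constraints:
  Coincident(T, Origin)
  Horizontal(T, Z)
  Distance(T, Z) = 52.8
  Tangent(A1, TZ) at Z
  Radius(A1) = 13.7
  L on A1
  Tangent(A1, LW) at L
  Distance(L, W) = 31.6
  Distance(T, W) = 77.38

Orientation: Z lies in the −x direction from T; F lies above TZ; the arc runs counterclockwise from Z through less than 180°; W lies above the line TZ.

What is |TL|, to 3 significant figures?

47.5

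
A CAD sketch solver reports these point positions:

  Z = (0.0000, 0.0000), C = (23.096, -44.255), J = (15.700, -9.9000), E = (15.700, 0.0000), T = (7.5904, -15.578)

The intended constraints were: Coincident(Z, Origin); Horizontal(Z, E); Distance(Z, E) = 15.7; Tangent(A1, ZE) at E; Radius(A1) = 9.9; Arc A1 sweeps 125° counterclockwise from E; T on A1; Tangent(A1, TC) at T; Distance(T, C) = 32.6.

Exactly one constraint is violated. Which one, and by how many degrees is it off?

Tangent(A1, TC) at T — off by 6.60°.

Z = (0.00, 0.00) ✓; Z.y = 0.00, E.y = 0.00 ✓; |ZE| = 15.70 ✓; ∠(JE, EZ) = 90.00° ✓; |JE| = 9.900 ✓; bearing(J→T) − bearing(J→E) = 125.0° ✓; |JT| = 9.900 ✓; ∠(JT, TC) = 96.60° ✗; |TC| = 32.60 ✓.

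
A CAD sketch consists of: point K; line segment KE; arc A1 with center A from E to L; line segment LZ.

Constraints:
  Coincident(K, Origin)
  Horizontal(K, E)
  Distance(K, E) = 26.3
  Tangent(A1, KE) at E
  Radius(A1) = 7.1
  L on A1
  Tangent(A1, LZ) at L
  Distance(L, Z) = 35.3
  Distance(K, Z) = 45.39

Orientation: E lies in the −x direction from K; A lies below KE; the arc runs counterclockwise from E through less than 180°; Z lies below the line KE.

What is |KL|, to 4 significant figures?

34.24

Checks: |AL| = 7.100 ✓; ∠(AL, LZ) = 90.00° ✓; |LZ| = 35.30 ✓; |KZ| = 45.39 ✓.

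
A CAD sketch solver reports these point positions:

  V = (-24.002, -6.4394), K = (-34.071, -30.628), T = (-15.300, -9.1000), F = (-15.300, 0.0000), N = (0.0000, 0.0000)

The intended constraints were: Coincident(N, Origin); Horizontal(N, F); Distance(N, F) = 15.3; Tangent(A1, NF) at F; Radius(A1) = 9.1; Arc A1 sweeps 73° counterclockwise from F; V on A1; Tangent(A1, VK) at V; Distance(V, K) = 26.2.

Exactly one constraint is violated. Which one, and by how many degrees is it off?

Tangent(A1, VK) at V — off by 5.60°.

N = (0.00, 0.00) ✓; N.y = 0.00, F.y = 0.00 ✓; |NF| = 15.30 ✓; ∠(TF, FN) = 90.00° ✓; |TF| = 9.100 ✓; bearing(T→V) − bearing(T→F) = 73.00° ✓; |TV| = 9.100 ✓; ∠(TV, VK) = 95.60° ✗; |VK| = 26.20 ✓.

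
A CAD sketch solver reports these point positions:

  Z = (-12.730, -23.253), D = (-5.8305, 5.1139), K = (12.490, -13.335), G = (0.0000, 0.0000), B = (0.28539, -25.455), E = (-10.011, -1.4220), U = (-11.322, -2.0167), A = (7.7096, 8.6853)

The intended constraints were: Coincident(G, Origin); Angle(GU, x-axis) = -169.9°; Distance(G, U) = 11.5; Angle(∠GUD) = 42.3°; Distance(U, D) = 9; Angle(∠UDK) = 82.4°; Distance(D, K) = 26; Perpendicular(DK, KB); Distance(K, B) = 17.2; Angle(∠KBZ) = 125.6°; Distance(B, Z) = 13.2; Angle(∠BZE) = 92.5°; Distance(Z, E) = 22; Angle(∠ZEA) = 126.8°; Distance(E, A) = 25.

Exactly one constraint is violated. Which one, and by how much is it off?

Distance(E, A) = 25 — off by 4.60.

G = (0.00, 0.00) ✓; GU at -169.9° ✓; |GU| = 11.50 ✓; ∠GUD = 42.30° ✓; |UD| = 9.000 ✓; ∠UDK = 82.40° ✓; |DK| = 26.00 ✓; ∠(DK, KB) = 90.00° ✓; |KB| = 17.20 ✓; ∠KBZ = 125.6° ✓; |BZ| = 13.20 ✓; ∠BZE = 92.50° ✓; |ZE| = 22.00 ✓; ∠ZEA = 126.8° ✓; |EA| = 20.40 ✗.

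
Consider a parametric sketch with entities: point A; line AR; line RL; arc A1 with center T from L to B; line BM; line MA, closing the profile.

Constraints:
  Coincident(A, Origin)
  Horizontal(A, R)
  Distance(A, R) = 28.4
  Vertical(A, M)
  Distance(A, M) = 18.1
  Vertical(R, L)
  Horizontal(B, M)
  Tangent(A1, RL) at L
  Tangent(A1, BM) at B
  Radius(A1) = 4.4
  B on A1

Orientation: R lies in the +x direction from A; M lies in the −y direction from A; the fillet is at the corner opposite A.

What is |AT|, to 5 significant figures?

27.635

A and M share the same x with |AM| = 18.1 and M on the −y side, so M = (0.0000, -18.100). The virtual corner opposite A is at (28.400, -18.100). Tangency of A1 to RL means the radius TL is perpendicular to RL and tangency of A1 to BM means the radius TB is perpendicular to BM, with radius 4.4, so the center T sits 4.4 in from both sides at T = (24.000, -13.700). Then |AT| = |T − A| = 27.635.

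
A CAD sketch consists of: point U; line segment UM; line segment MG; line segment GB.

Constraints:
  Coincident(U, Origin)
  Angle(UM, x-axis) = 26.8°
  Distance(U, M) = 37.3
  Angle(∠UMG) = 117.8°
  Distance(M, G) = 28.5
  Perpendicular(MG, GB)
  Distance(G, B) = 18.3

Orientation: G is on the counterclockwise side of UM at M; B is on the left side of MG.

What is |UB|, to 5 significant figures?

48.191

U is at the origin; UM runs at 26.8° with length 37.3, so M = 37.3·(cos 26.8°, sin 26.8°) = (33.293, 16.818). ∠UMG = 117.8°, so MG runs at 26.8° + (180° − 117.8°) = 89.000° from the x-axis; with |MG| = 28.5, G = M + 28.5·(cos 89.000°, sin 89.000°) = (33.791, 45.313). The perpendicularity gives GB at right angles to MG; with |GB| = 18.3 on the left of MG, B = G + 18.3·(-0.99985, 0.017452) = (15.494, 45.633). Then |UB| = |B − U| = 48.191.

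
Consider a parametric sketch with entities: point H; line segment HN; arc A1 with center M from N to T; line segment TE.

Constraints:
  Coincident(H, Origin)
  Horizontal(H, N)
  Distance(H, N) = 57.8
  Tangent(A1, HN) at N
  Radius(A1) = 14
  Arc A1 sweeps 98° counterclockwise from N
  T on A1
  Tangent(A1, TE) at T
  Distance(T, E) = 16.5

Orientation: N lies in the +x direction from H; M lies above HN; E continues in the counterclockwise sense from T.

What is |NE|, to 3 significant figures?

34.3

H is at the origin; H and N share the same y with |HN| = 57.8 and N on the +x side, so N = (57.8, 0.00). Since A1 is tangent to HN there, MN ⟂ HN, so M = N + (0, 14) = (57.8, 14.0). On A1, N sits at bearing -90° from M; a 98° counterclockwise sweep puts T at bearing 8°, so T = M + 14.0·(cos 8°, sin 8°) = (71.7, 15.9). Tangency of A1 to TE means the radius MT is perpendicular to TE, so TE runs along (−sin 8°, cos 8°); with |TE| = 16.5, E = (69.4, 32.3). Then |NE| = |E − N| = 34.3.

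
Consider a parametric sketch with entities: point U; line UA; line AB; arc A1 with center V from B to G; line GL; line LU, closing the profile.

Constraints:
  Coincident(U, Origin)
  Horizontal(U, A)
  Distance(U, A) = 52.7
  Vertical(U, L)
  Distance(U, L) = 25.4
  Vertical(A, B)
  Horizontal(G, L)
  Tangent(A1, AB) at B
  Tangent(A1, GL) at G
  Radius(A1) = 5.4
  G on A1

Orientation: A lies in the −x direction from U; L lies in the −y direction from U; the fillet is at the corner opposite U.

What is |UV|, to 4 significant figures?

51.35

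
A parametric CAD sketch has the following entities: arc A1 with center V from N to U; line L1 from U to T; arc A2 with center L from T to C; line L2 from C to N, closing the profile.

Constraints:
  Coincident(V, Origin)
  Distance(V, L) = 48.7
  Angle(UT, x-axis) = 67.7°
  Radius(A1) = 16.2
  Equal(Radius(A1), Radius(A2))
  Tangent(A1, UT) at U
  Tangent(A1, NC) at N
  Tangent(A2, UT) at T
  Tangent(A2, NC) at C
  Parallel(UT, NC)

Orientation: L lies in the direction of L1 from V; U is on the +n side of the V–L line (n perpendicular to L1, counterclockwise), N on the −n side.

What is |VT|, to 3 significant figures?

51.3

The slot axis is L1's direction at 67.7°, so u = (cos 67.7°, sin 67.7°) = (0.379, 0.925) and n = (−sin 67.7°, cos 67.7°) = (-0.925, 0.379). V is at the origin and L lies 48.7 along u from V, so L = 48.7·u = (18.5, 45.1). Tangency of A1 to both parallel lines with radius 16.2 puts U and N at V ± 16.2·n: U = (-15.0, 6.15), N = (15.0, -6.15). Equal radii place T and C the same way about L: T = L + 16.2·n = (3.49, 51.2), C = L − 16.2·n = (33.5, 38.9). Then |VT| = |T − V| = 51.3.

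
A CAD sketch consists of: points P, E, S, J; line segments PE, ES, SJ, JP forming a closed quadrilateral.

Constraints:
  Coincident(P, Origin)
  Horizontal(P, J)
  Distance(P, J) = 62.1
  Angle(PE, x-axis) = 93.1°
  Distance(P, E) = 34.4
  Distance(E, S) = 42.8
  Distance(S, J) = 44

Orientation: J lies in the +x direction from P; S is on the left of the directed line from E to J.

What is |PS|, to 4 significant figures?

56.03

Checks: |ES| = 42.80 ✓; |SJ| = 44.00 ✓.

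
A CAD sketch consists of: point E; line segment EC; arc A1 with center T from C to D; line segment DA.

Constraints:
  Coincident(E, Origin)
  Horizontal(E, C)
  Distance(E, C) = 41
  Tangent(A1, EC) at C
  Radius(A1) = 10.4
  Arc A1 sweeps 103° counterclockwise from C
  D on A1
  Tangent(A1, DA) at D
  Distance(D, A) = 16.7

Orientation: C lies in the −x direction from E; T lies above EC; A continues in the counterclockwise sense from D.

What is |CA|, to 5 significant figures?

29.704

E is at the origin; E and C share the same y with |EC| = 41.0 and C on the −x side, so C = (-41.000, 0.0000). Since A1 is tangent to EC there, TC ⟂ EC, so T = C + (0, 10.4) = (-41.000, 10.400). On A1, C sits at bearing -90° from T; a 103° counterclockwise sweep puts D at bearing 13°, so D = T + 10.4·(cos 13°, sin 13°) = (-30.867, 12.739). Tangency of A1 to DA means the radius TD is perpendicular to DA, so DA runs along (−sin 13°, cos 13°); with |DA| = 16.7, A = (-34.623, 29.011). Then |CA| = |A − C| = 29.704.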